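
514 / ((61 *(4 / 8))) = 1028 / 61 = 16.85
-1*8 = -8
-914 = -914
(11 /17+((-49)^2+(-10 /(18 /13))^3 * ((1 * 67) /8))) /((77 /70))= -373444895 /545292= -684.85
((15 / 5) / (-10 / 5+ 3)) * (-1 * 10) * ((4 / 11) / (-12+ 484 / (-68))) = 408 / 715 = 0.57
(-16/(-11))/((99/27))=48/121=0.40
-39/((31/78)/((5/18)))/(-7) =845/217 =3.89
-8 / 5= -1.60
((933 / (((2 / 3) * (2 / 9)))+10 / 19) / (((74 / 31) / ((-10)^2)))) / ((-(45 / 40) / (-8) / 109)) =34971298400 / 171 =204510516.96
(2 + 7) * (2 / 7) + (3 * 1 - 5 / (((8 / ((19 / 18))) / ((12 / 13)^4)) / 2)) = 922359 / 199927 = 4.61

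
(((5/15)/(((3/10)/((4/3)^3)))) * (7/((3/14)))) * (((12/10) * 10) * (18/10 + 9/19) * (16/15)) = 6422528/2565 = 2503.91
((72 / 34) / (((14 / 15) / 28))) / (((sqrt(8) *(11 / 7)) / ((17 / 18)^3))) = 10115 *sqrt(2) / 1188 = 12.04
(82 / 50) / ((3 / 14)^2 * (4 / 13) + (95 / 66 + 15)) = 1723722 / 17293475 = 0.10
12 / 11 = 1.09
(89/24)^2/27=7921/15552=0.51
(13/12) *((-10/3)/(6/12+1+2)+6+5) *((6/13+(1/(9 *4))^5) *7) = 76550181559/2176782336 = 35.17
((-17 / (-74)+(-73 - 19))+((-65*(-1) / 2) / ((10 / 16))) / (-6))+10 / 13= -99.67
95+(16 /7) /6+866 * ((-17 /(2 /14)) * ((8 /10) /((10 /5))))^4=4445756910.38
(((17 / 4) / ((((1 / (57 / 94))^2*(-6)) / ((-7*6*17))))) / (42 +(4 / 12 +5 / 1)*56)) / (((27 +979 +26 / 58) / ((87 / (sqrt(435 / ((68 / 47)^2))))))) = 51434197*sqrt(435) / 327719375960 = 0.00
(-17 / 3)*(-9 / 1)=51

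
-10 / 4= -5 / 2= -2.50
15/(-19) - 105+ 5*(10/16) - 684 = -119573/152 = -786.66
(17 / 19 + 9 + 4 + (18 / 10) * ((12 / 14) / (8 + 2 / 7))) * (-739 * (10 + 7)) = -487356459 / 2755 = -176898.90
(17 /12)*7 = 119 /12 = 9.92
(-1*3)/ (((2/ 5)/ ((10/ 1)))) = -75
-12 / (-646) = 6 / 323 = 0.02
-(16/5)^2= -256/25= -10.24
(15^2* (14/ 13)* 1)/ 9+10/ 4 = 765/ 26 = 29.42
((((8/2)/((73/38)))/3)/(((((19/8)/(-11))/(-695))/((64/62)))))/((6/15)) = 39142400/6789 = 5765.56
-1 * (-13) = 13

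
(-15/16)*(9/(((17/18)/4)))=-1215/34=-35.74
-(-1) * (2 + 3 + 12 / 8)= 13 / 2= 6.50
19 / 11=1.73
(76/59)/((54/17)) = 646/1593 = 0.41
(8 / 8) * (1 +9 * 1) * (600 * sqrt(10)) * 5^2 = 150000 * sqrt(10) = 474341.65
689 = 689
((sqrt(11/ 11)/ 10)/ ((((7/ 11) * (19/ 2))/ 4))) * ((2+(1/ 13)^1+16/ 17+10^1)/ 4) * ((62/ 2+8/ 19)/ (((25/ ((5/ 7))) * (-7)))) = -2699037/ 97731725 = -0.03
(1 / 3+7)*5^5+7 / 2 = 137521 / 6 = 22920.17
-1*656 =-656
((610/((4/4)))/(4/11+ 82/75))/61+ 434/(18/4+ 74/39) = 22403427/299899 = 74.70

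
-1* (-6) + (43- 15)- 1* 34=0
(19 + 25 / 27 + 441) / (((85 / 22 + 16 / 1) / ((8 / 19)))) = 115280 / 11799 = 9.77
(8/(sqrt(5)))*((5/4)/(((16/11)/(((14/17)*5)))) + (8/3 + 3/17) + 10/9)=7337*sqrt(5)/612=26.81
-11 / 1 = -11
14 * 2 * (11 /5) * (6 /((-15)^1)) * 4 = -2464 /25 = -98.56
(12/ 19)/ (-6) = -2/ 19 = -0.11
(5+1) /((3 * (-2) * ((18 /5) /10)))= -25 /9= -2.78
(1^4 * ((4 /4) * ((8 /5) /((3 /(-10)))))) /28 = -4 /21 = -0.19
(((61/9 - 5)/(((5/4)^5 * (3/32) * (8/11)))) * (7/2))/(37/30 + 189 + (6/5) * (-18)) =5046272/28456875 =0.18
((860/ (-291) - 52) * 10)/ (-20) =7996/ 291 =27.48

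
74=74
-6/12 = -0.50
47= 47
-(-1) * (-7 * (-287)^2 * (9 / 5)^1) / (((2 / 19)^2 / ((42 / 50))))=-39339681507 / 500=-78679363.01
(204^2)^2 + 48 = 1731891504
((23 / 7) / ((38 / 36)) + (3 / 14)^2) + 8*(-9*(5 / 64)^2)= 1296189 / 476672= 2.72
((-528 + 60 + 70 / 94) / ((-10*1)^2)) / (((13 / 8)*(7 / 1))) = -0.41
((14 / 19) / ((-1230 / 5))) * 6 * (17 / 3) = -238 / 2337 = -0.10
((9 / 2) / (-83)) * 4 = -18 / 83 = -0.22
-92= -92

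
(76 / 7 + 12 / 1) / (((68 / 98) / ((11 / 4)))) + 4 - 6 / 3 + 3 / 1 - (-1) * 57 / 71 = 116344 / 1207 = 96.39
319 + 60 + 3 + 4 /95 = 36294 /95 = 382.04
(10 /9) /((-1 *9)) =-10 /81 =-0.12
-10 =-10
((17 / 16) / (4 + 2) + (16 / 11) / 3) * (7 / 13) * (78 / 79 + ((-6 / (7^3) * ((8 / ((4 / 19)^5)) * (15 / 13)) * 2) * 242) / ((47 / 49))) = -248168539442217 / 3534063104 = -70221.88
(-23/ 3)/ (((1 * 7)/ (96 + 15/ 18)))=-1909/ 18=-106.06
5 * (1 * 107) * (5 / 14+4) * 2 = 32635 / 7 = 4662.14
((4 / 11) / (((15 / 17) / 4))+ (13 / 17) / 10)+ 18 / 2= 60167 / 5610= 10.72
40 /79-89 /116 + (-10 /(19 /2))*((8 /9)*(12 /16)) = -0.96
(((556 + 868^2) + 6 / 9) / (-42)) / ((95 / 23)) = -26012333 / 5985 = -4346.25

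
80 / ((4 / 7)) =140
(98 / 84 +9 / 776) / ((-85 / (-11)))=30173 / 197880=0.15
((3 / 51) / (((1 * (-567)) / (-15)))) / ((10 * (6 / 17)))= 1 / 2268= 0.00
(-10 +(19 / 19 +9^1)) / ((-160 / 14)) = 0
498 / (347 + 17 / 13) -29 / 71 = 164171 / 160744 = 1.02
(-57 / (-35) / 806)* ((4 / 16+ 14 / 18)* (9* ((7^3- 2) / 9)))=7733 / 10920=0.71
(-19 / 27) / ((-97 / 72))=152 / 291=0.52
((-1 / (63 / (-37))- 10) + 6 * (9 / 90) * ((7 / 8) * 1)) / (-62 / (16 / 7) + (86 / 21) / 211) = 4725767 / 14412585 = 0.33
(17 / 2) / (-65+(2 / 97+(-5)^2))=-1649 / 7756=-0.21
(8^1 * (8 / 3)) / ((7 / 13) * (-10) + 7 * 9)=832 / 2247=0.37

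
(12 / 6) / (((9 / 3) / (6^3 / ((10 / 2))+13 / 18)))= 3953 / 135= 29.28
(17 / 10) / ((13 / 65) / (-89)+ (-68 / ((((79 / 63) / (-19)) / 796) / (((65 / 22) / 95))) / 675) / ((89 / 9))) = 6573985 / 14768254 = 0.45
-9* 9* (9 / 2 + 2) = -1053 / 2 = -526.50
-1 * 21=-21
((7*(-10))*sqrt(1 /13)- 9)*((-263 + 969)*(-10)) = 63540 + 494200*sqrt(13) /13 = 200606.42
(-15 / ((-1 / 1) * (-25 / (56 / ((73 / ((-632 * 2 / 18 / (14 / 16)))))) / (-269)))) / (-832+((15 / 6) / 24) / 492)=85651390464 / 7171705055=11.94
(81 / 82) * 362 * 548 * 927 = 7447729356 / 41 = 181651935.51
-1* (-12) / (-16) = -3 / 4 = -0.75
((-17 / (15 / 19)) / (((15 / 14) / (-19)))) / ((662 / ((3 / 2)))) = 42959 / 49650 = 0.87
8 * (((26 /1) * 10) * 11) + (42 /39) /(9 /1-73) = 9518073 /416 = 22879.98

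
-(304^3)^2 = -789298907447296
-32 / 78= -16 / 39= -0.41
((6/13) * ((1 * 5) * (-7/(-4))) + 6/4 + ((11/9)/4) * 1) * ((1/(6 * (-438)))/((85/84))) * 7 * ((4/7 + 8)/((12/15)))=-95725/580788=-0.16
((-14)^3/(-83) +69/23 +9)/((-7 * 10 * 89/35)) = -1870/7387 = -0.25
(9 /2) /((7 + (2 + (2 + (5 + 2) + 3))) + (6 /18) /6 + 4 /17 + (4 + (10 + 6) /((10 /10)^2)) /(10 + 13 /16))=238221 /1225015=0.19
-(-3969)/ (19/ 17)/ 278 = 67473/ 5282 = 12.77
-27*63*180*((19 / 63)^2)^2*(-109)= 284099780 / 1029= 276093.08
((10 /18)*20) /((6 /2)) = 100 /27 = 3.70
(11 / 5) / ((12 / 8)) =22 / 15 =1.47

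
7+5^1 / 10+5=25 / 2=12.50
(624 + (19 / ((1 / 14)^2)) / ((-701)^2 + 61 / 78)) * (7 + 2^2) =263095778088 / 38329339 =6864.08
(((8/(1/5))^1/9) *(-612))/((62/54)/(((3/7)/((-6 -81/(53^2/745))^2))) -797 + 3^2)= -193158974880/87735350461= -2.20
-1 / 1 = -1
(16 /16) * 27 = 27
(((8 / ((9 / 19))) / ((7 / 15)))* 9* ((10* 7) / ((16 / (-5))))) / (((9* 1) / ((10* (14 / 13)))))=-332500 / 39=-8525.64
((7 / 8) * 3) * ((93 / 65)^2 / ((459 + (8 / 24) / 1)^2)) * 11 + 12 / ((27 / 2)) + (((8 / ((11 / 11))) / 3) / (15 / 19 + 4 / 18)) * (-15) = -3862204836300253 / 99931808714400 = -38.65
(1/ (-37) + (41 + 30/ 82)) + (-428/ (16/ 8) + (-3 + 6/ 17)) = -4521024/ 25789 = -175.31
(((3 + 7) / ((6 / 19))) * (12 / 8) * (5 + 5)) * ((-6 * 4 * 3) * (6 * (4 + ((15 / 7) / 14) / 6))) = -40475700 / 49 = -826034.69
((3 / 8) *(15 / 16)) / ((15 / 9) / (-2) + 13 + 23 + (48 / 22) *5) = 1485 / 194624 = 0.01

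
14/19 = 0.74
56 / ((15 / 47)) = 2632 / 15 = 175.47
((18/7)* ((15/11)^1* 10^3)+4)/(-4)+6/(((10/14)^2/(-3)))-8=-1772739/1925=-920.90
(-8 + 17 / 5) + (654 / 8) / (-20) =-139 / 16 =-8.69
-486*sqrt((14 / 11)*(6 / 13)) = -972*sqrt(3003) / 143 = -372.48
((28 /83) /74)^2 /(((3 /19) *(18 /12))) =7448 /84879369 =0.00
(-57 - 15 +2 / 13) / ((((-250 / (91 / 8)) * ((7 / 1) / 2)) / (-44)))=-5137 / 125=-41.10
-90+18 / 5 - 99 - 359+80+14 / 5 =-2308 / 5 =-461.60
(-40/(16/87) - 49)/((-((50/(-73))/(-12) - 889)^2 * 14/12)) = 306758556/1061192114143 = 0.00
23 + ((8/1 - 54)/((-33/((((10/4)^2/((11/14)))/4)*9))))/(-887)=9862009/429308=22.97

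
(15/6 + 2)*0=0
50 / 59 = 0.85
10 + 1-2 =9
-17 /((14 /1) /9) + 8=-41 /14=-2.93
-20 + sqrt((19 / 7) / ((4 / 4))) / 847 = -20 + sqrt(133) / 5929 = -20.00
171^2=29241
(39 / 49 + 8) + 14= 1117 / 49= 22.80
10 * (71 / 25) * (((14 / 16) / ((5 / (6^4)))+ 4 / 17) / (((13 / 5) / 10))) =5480632 / 221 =24799.24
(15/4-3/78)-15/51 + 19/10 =23503/4420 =5.32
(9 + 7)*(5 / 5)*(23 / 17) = 368 / 17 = 21.65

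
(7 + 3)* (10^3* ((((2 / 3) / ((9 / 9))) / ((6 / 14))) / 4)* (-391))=-1520555.56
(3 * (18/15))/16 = 9/40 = 0.22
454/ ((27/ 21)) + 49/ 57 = 60529/ 171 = 353.97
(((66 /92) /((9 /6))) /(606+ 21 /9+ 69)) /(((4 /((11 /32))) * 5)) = 363 /29911040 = 0.00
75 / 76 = 0.99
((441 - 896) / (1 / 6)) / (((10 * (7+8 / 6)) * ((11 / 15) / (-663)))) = 1628991 / 55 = 29618.02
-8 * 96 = -768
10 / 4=5 / 2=2.50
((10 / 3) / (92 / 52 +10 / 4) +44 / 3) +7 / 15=26497 / 1665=15.91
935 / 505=187 / 101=1.85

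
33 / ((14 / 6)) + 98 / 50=2818 / 175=16.10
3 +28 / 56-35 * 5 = -343 / 2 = -171.50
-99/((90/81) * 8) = -891/80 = -11.14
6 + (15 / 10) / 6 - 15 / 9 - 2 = 31 / 12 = 2.58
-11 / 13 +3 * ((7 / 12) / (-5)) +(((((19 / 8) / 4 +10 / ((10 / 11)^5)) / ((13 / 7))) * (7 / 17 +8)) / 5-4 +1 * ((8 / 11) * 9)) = 4005435747 / 243100000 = 16.48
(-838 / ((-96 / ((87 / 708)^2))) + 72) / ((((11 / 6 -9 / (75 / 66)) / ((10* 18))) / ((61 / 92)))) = -1203044630625 / 850589312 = -1414.37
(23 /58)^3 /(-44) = -12167 /8584928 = -0.00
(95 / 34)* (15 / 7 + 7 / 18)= 30305 / 4284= 7.07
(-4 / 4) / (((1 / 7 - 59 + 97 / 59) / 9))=3717 / 23629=0.16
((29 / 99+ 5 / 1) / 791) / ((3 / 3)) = 524 / 78309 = 0.01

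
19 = 19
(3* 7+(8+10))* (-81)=-3159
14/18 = 7/9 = 0.78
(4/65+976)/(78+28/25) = 158610/12857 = 12.34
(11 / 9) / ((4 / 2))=11 / 18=0.61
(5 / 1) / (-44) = -5 / 44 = -0.11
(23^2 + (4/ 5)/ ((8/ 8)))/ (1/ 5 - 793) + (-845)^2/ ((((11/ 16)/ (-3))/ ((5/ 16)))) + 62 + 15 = -42452598131/ 43604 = -973594.12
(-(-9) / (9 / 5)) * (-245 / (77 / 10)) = -159.09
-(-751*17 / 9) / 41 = 12767 / 369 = 34.60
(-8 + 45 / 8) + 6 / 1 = 3.62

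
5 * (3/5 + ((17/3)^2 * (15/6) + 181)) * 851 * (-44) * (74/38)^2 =-604083321842/3249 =-185929000.26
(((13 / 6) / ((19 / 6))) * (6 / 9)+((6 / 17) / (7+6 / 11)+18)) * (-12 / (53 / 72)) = -8086464 / 26809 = -301.63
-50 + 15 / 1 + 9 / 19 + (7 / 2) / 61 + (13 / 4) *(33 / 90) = -4628203 / 139080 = -33.28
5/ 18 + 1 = 23/ 18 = 1.28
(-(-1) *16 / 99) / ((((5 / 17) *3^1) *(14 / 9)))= 136 / 1155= 0.12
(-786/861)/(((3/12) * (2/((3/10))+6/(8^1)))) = -12576/25543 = -0.49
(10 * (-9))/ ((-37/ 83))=7470/ 37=201.89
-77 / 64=-1.20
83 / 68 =1.22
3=3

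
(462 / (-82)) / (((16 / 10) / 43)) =-49665 / 328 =-151.42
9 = 9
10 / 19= 0.53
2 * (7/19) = 14/19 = 0.74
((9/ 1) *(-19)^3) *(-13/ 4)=802503/ 4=200625.75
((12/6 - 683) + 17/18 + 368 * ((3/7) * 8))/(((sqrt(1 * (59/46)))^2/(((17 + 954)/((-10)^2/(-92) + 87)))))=5125.48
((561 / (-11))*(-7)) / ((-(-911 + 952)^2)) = -357 / 1681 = -0.21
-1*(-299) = 299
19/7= 2.71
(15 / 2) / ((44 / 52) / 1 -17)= -13 / 28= -0.46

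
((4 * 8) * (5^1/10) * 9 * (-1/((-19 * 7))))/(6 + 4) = 72/665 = 0.11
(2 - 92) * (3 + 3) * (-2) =1080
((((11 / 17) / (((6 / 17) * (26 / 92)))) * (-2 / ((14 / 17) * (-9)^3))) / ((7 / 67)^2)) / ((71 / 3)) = 0.08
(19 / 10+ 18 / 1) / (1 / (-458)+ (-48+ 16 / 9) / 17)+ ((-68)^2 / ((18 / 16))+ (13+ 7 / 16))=565134542563 / 137290320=4116.35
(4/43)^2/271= 16/501079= 0.00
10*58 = 580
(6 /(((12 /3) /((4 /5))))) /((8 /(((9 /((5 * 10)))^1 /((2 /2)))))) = 27 /1000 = 0.03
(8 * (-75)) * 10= -6000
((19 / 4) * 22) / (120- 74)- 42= -3655 / 92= -39.73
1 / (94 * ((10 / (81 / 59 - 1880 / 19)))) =-109381 / 1053740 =-0.10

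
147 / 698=0.21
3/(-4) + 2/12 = -7/12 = -0.58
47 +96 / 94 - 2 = 2163 / 47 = 46.02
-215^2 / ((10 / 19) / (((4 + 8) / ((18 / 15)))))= -878275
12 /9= 4 /3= 1.33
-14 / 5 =-2.80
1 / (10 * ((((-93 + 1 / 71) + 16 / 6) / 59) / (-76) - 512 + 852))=238773 / 811876295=0.00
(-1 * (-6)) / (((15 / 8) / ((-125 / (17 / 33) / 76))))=-3300 / 323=-10.22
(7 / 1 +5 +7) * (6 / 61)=114 / 61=1.87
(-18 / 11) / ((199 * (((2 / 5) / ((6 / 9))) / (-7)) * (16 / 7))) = 735 / 17512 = 0.04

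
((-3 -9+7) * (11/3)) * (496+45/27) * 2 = -164230/9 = -18247.78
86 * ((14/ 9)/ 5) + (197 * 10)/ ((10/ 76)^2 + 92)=95996564/ 1993095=48.16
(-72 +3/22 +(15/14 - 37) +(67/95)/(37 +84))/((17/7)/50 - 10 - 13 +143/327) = 4.79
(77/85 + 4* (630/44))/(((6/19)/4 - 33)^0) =54397/935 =58.18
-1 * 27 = -27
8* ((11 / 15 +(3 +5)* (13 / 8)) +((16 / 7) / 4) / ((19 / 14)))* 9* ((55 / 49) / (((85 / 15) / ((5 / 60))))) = 266244 / 15827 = 16.82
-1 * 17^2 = -289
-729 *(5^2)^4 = -284765625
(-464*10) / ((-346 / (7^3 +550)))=2071760 / 173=11975.49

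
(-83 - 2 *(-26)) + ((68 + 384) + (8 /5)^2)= 10589 /25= 423.56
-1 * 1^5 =-1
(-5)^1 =-5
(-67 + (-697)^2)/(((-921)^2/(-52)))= -8419528/282747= -29.78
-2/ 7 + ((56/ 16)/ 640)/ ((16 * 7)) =-40953/ 143360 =-0.29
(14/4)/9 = 7/18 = 0.39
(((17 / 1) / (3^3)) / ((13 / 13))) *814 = 13838 / 27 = 512.52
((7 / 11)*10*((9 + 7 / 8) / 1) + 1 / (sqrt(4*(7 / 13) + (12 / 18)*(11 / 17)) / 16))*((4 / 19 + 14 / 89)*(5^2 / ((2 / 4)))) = 248800*sqrt(1136382) / 1449187 + 21497875 / 18601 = 1338.75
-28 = -28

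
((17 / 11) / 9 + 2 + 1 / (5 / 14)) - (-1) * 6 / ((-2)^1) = 1.97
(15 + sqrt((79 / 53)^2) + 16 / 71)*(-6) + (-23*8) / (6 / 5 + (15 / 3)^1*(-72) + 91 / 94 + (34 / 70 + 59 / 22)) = -99.78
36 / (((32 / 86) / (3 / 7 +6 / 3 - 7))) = -3096 / 7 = -442.29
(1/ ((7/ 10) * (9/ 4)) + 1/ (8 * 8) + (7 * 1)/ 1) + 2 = 38911/ 4032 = 9.65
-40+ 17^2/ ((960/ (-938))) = -154741/ 480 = -322.38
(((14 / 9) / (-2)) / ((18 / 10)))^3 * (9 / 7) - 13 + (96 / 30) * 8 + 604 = 182017442 / 295245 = 616.50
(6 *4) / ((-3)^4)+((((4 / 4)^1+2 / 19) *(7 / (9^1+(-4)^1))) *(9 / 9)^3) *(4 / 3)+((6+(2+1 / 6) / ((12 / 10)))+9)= 196633 / 10260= 19.17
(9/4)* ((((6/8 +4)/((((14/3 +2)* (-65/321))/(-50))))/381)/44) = 54891/2324608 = 0.02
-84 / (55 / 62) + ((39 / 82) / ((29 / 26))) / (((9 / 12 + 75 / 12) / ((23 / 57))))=-823363711 / 8697535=-94.67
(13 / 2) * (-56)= -364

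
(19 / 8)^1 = 2.38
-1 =-1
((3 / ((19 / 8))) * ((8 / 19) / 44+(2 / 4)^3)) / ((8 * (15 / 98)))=2205 / 15884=0.14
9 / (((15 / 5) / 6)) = 18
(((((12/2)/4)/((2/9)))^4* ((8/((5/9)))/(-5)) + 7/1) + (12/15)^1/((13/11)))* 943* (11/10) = -644150406361/104000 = -6193753.91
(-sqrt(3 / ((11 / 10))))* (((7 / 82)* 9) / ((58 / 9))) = -567* sqrt(330) / 52316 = -0.20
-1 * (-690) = 690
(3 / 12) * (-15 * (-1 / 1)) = 15 / 4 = 3.75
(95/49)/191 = 0.01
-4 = -4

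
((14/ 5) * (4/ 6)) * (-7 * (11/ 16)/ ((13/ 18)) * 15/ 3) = -1617/ 26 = -62.19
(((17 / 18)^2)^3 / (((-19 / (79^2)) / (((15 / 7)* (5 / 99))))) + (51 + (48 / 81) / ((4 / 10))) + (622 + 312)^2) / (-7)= -130229067699439847 / 1044957557952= -124626.18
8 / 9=0.89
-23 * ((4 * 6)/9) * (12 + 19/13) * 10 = -322000/39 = -8256.41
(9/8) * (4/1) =9/2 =4.50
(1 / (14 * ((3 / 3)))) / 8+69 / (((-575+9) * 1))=-3581 / 31696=-0.11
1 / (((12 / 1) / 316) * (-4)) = -79 / 12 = -6.58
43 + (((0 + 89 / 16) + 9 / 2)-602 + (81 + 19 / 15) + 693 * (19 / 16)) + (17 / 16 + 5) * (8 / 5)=10979 / 30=365.97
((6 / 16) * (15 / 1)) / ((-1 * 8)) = -45 / 64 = -0.70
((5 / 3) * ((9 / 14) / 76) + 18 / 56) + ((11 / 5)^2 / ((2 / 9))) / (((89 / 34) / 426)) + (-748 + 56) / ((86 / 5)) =50966205793 / 14542600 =3504.61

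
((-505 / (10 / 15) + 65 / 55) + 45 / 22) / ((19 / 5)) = -41485 / 209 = -198.49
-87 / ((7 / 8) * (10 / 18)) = -6264 / 35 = -178.97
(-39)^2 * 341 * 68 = 35268948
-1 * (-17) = 17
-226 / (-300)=113 / 150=0.75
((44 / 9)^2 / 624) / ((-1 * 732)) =-121 / 2312388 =-0.00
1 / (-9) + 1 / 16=-7 / 144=-0.05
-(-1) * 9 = 9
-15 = -15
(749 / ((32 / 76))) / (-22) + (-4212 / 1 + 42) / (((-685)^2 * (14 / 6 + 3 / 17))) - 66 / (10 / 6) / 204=-91036554893 / 1123136960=-81.06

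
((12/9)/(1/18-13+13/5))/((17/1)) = -120/15827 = -0.01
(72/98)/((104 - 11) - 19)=18/1813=0.01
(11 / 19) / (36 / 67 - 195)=-737 / 247551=-0.00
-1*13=-13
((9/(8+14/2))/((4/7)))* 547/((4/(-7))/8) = -80409/10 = -8040.90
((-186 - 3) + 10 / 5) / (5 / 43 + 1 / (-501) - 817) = 4028541 / 17598169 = 0.23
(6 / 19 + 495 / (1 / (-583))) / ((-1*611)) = 5483109 / 11609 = 472.32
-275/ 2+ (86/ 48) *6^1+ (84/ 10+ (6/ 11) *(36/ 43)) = -1115271/ 9460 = -117.89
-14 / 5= -2.80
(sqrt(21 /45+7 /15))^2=14 /15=0.93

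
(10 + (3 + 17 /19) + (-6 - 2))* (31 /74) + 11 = 9469 /703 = 13.47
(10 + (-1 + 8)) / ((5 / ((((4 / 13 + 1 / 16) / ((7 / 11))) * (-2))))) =-2057 / 520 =-3.96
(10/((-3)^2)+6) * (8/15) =512/135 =3.79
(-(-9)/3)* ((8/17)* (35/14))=60/17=3.53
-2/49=-0.04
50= 50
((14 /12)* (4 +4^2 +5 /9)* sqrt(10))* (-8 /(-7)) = 740* sqrt(10) /27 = 86.67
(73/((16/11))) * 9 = 7227/16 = 451.69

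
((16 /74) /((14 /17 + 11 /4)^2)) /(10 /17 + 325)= 628864 /12092939955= 0.00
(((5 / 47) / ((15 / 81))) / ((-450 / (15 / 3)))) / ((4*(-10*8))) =3 / 150400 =0.00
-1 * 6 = -6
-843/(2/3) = -1264.50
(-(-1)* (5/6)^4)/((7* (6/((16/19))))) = 625/64638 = 0.01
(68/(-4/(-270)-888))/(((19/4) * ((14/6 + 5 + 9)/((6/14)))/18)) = -2974320/390622463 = -0.01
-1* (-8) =8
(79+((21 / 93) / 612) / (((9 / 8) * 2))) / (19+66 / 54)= 1686140 / 431613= 3.91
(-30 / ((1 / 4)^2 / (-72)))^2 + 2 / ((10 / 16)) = 5971968016 / 5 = 1194393603.20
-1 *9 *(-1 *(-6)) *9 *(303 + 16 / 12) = -147906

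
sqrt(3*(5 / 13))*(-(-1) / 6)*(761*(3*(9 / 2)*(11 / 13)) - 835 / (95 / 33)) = 1383679*sqrt(195) / 12844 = 1504.36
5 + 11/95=5.12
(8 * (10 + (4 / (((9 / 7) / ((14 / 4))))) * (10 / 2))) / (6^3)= 580 / 243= 2.39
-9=-9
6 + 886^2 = 785002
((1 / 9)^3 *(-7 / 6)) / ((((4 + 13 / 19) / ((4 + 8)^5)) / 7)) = -476672 / 801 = -595.10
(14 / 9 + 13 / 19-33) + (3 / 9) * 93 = 41 / 171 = 0.24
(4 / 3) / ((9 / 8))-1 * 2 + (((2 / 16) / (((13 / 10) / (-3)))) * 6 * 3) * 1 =-6.01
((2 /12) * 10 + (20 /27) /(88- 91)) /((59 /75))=2875 /1593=1.80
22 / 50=11 / 25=0.44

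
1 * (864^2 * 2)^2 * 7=15603175784448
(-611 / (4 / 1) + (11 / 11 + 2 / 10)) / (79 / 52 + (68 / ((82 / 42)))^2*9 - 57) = -66236443 / 4747442135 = -0.01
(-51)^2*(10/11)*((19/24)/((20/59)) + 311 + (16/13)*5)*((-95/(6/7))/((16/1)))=-383142514405/73216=-5233043.52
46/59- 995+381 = -36180/59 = -613.22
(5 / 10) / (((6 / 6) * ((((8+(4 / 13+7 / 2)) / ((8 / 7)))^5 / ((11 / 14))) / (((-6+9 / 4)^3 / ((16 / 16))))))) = -56460298752000 / 320833801706500243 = -0.00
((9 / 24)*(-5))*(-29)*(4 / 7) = 435 / 14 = 31.07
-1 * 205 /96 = -205 /96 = -2.14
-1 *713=-713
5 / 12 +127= 1529 / 12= 127.42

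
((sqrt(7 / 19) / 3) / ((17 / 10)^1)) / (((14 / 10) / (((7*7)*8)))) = 2800*sqrt(133) / 969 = 33.32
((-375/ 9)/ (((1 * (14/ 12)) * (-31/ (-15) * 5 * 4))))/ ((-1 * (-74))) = -0.01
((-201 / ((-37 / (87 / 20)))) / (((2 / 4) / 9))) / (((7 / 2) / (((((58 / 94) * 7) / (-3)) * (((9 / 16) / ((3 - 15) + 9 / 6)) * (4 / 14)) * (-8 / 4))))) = -4564107 / 852110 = -5.36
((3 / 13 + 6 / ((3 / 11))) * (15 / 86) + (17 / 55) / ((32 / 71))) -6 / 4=3013753 / 983840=3.06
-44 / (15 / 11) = -484 / 15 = -32.27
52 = 52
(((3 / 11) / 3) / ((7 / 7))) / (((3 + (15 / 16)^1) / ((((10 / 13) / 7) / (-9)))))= -160 / 567567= -0.00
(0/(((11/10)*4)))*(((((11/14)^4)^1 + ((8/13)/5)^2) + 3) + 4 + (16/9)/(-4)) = 0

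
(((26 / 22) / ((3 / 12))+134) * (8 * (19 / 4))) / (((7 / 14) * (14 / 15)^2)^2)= 104844375 / 3773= 27788.07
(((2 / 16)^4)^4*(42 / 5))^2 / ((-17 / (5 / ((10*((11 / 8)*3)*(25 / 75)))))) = -441 / 23149478734636611140613622988800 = -0.00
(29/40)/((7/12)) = 87/70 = 1.24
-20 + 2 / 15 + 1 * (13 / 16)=-4573 / 240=-19.05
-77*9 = -693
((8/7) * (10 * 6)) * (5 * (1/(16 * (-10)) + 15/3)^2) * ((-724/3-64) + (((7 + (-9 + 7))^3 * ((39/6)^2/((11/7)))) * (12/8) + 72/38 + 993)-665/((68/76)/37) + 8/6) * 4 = -69704688883407/93632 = -744453700.48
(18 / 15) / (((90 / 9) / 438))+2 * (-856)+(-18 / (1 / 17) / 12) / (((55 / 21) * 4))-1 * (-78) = -3484523 / 2200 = -1583.87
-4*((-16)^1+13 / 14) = 422 / 7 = 60.29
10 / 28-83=-82.64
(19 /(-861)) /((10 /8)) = -76 /4305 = -0.02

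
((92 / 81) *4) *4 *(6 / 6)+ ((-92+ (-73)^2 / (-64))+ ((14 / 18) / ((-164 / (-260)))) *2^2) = -32340809 / 212544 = -152.16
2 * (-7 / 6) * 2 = -14 / 3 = -4.67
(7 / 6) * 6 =7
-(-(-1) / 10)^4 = -1 / 10000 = -0.00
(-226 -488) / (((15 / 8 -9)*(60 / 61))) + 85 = 53261 / 285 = 186.88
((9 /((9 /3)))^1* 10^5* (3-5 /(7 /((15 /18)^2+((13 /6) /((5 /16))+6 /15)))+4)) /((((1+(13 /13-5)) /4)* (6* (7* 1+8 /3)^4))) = -1650000 /170723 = -9.66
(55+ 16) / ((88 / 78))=2769 / 44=62.93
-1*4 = -4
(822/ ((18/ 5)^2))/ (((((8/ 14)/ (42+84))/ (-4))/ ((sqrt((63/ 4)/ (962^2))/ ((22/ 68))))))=-2853025*sqrt(7)/ 10582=-713.32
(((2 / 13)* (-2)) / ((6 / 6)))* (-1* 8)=32 / 13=2.46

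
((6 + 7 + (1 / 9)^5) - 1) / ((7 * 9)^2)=14461 / 4782969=0.00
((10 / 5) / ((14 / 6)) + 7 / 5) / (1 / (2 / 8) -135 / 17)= -1343 / 2345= -0.57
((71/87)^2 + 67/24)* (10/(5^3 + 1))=1046845/3814776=0.27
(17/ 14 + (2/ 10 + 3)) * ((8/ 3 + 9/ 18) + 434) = 270169/ 140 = 1929.78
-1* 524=-524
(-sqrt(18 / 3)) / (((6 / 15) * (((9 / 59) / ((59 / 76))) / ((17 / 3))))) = -295885 * sqrt(6) / 4104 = -176.60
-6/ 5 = -1.20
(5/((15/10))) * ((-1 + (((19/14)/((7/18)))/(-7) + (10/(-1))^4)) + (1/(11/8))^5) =5523333892100/165721479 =33329.02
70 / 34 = 35 / 17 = 2.06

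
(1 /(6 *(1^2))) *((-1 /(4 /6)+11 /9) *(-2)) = 5 /54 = 0.09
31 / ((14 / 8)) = 124 / 7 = 17.71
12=12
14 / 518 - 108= -3995 / 37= -107.97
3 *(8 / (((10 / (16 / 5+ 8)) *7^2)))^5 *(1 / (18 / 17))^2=0.00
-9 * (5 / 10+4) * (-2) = 81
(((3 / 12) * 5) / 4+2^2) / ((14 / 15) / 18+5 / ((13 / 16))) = 121095 / 174256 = 0.69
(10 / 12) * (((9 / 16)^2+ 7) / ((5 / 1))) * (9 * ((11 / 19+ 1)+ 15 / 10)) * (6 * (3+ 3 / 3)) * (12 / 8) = 5916807 / 4864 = 1216.45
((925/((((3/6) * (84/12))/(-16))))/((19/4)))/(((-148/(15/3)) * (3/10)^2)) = 400000/1197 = 334.17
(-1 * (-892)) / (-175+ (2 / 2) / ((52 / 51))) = -46384 / 9049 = -5.13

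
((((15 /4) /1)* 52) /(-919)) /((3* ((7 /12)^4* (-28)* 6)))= 56160 /15445633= 0.00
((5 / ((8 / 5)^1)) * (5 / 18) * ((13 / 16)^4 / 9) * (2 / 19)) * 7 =24990875 / 806879232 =0.03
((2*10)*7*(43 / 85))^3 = 355248.86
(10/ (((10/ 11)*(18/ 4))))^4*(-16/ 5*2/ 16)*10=-937024/ 6561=-142.82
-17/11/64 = -17/704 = -0.02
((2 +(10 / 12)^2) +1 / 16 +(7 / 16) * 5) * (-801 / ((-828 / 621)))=23763 / 8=2970.38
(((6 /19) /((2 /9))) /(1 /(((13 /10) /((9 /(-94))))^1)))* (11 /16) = -20163 /1520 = -13.27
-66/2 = -33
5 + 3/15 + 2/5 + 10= 15.60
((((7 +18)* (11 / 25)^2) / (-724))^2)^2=214358881 / 107328312100000000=0.00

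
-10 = -10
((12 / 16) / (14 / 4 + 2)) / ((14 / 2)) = 3 / 154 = 0.02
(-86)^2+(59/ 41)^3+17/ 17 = 510014016/ 68921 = 7399.98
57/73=0.78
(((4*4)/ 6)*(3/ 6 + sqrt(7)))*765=1020 + 2040*sqrt(7)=6417.33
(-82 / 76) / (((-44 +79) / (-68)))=1394 / 665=2.10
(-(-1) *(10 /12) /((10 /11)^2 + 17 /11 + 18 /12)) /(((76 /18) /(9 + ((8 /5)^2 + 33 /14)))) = 0.71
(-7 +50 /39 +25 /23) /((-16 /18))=6231 /1196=5.21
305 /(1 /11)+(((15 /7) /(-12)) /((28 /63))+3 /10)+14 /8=1879723 /560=3356.65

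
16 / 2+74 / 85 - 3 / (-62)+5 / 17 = 48553 / 5270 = 9.21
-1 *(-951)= 951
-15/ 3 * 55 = -275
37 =37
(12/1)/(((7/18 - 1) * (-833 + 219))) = 108/3377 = 0.03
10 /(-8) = -5 /4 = -1.25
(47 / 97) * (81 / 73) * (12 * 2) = 91368 / 7081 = 12.90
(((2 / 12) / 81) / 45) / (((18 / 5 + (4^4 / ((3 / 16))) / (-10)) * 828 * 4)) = -1 / 9628818624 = -0.00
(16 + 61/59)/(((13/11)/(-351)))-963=-355302/59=-6022.07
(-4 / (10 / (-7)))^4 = 38416 / 625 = 61.47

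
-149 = -149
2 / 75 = 0.03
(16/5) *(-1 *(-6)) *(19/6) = 304/5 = 60.80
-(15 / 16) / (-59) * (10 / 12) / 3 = 25 / 5664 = 0.00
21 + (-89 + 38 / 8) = -253 / 4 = -63.25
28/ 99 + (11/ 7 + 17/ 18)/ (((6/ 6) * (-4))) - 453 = -2513351/ 5544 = -453.35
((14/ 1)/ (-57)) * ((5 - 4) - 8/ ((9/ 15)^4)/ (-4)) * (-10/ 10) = 18634/ 4617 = 4.04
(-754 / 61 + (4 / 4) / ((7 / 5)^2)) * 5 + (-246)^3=-44497228809 / 2989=-14886995.25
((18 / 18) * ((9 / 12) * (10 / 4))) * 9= 135 / 8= 16.88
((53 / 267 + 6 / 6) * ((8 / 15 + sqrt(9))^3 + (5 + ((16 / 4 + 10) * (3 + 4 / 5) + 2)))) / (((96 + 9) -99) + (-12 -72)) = -11265664 / 7028775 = -1.60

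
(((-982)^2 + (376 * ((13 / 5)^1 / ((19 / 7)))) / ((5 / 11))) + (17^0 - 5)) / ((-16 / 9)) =-515731923 / 950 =-542875.71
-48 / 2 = -24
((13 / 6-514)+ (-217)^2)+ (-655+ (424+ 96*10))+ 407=286279 / 6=47713.17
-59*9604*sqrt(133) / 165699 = -566636*sqrt(133) / 165699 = -39.44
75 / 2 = 37.50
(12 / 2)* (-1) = -6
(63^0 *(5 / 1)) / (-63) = -5 / 63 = -0.08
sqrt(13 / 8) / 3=sqrt(26) / 12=0.42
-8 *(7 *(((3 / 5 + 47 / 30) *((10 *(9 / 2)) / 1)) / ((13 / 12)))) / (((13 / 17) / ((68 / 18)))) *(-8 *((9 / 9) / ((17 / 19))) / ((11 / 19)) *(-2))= -109975040 / 143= -769056.22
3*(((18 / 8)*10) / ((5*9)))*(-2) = -3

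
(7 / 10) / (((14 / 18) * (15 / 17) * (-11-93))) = -51 / 5200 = -0.01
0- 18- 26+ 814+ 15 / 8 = 6175 / 8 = 771.88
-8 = -8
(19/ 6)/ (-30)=-19/ 180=-0.11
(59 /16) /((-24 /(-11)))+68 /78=4263 /1664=2.56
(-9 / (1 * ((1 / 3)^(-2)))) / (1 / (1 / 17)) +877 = 14908 / 17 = 876.94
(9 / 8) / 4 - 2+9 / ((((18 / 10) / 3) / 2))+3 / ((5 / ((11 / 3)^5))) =5520157 / 12960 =425.94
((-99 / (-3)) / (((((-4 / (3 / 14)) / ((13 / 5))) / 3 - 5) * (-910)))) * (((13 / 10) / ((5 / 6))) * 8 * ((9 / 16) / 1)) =104247 / 3027500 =0.03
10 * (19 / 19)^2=10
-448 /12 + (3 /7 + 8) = -607 /21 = -28.90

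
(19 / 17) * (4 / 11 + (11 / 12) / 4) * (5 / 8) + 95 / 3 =32.08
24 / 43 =0.56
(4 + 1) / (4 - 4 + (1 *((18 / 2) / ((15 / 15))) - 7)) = 5 / 2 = 2.50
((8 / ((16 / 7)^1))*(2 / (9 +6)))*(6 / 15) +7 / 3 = 63 / 25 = 2.52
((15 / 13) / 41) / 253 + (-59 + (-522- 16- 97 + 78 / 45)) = -692.27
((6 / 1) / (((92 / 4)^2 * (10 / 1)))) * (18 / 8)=27 / 10580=0.00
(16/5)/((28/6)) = 24/35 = 0.69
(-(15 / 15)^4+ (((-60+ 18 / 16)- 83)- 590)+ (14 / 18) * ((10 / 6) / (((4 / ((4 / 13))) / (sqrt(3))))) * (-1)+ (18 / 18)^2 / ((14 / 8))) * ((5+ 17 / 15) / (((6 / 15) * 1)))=-943207 / 84- 1610 * sqrt(3) / 1053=-11231.30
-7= -7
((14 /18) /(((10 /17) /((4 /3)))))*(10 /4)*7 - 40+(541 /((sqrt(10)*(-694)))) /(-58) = -9.14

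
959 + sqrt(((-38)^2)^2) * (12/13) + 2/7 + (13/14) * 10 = 209436/91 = 2301.49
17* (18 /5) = 306 /5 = 61.20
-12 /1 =-12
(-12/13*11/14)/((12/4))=-22/91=-0.24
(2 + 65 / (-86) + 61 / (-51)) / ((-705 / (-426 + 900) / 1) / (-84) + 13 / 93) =14468692 / 47366607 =0.31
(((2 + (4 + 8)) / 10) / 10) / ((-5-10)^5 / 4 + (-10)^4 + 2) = -14 / 17984175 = -0.00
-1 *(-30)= 30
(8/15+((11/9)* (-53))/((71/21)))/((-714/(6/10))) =0.02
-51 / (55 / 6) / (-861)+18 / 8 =142473 / 63140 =2.26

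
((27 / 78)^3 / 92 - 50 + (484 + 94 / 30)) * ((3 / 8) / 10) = 10602627479 / 646796800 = 16.39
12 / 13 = 0.92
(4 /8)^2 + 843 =3373 /4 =843.25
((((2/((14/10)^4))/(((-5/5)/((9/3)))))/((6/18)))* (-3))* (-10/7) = -337500/16807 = -20.08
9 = 9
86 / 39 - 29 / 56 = 3685 / 2184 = 1.69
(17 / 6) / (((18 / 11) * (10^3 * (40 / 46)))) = 4301 / 2160000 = 0.00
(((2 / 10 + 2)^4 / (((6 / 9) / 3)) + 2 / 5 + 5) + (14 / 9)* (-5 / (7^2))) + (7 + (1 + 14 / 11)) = 119.93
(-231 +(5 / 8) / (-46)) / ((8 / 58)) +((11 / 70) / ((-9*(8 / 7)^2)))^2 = -1278051300433 / 763084800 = -1674.85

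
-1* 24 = -24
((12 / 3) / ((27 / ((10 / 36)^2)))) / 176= 25 / 384912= 0.00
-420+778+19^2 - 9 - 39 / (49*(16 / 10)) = 278125 / 392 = 709.50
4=4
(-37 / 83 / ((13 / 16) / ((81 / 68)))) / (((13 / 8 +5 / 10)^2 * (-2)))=383616 / 5301127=0.07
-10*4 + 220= 180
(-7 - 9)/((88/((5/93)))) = -10/1023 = -0.01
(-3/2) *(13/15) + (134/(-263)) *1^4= -4759/2630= -1.81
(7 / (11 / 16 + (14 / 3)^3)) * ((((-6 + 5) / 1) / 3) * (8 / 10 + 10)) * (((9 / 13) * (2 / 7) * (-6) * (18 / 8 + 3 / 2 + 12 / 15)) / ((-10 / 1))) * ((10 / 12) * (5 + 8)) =-1592136 / 1105025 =-1.44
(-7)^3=-343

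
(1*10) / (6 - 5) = 10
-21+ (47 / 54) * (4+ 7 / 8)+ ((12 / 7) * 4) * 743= 5118725 / 1008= 5078.10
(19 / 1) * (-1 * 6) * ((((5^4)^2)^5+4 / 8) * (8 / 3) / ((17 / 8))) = -22118911147117614746093750001216 / 17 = -1301112420418683220358456000000.00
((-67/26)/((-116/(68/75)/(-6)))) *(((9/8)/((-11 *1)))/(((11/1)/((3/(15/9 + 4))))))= 0.00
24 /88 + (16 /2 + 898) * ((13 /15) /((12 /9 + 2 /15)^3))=1326477 /5324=249.15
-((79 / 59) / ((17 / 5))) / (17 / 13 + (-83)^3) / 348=5135 / 2594518747416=0.00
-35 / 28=-1.25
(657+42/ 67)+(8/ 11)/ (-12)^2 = 8724145/ 13266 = 657.63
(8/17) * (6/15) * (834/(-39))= -4448/1105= -4.03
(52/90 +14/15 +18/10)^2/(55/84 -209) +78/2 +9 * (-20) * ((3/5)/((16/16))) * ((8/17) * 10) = -94244264651/200823975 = -469.29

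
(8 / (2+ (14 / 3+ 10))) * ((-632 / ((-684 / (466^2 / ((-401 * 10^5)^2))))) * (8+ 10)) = 12866493 / 11934449218750000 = 0.00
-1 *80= -80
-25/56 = -0.45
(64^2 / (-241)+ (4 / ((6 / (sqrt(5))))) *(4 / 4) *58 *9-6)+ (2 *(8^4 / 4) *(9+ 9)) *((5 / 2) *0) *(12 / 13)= -5542 / 241+ 348 *sqrt(5)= 755.16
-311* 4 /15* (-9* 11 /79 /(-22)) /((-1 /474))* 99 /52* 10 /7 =554202 /91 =6090.13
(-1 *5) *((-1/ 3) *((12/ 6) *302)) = 3020/ 3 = 1006.67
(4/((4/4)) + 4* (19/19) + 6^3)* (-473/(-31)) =105952/31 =3417.81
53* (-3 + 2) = -53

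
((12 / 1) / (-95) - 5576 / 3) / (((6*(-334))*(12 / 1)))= 132439 / 1713420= 0.08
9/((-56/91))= -117/8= -14.62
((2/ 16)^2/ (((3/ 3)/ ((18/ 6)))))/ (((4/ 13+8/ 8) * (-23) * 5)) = -39/ 125120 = -0.00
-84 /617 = -0.14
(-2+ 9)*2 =14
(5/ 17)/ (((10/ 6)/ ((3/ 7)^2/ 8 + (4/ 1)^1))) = 4731/ 6664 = 0.71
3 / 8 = 0.38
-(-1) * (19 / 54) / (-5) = -0.07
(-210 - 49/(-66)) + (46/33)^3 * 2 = -14650835/71874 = -203.84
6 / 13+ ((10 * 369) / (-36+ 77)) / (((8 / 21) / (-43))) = -528231 / 52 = -10158.29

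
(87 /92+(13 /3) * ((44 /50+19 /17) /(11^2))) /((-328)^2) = 4812443 /508990662400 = 0.00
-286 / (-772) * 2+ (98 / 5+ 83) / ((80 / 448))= 2775827 / 4825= 575.30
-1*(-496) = 496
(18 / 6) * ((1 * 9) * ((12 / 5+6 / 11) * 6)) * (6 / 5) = 157464 / 275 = 572.60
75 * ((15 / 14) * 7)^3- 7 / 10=31639.92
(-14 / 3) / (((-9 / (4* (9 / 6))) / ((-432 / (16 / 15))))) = -1260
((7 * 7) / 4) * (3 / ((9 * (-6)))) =-0.68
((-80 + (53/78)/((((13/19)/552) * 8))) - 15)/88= -8949/29744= -0.30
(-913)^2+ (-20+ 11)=833560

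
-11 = -11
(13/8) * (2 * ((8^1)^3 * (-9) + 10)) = -29887/2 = -14943.50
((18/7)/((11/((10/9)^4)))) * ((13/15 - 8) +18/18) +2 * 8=2326384/168399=13.81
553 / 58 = 9.53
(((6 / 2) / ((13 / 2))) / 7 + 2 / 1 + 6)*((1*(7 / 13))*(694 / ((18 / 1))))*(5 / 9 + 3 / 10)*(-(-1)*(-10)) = -19611746 / 13689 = -1432.66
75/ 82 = 0.91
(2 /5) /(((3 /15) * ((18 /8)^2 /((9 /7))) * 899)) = 32 /56637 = 0.00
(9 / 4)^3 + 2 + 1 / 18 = 7745 / 576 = 13.45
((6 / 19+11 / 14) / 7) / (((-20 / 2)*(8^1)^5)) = -293 / 610140160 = -0.00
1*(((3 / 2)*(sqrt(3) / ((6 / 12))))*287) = 861*sqrt(3) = 1491.30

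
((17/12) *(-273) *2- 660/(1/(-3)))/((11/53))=127889/22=5813.14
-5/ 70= -1/ 14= -0.07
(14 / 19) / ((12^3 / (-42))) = -49 / 2736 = -0.02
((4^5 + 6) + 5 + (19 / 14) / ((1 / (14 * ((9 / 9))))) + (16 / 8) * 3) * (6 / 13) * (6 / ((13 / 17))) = 648720 / 169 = 3838.58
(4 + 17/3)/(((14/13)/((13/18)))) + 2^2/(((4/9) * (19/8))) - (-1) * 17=391739/14364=27.27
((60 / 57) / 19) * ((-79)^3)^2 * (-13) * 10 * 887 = -560608289922530200 / 361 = -1552931551031939.61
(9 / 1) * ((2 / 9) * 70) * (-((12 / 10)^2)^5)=-1693052928 / 1953125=-866.84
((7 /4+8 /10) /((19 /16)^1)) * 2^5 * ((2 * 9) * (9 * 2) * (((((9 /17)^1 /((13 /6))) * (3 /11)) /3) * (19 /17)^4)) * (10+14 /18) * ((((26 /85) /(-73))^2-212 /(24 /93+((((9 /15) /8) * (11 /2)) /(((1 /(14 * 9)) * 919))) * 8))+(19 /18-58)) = -687674537484347996837180928 /232704313060648160875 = -2955143.07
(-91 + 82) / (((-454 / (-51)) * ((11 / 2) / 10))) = -4590 / 2497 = -1.84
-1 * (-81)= 81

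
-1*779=-779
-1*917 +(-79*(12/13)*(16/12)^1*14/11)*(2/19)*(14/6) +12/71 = -548179169/578721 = -947.23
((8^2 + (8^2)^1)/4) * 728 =23296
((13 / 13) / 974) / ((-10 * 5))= -1 / 48700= -0.00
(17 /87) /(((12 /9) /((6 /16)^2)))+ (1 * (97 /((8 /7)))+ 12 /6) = 645113 /7424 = 86.90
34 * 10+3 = 343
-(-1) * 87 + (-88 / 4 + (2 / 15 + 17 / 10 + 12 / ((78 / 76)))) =6125 / 78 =78.53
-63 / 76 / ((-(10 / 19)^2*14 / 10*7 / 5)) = 171 / 112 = 1.53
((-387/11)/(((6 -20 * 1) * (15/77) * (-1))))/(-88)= 129/880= 0.15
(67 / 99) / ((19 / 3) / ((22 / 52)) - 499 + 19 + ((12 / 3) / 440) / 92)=-61640 / 42354951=-0.00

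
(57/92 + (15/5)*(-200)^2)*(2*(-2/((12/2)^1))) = -80000.41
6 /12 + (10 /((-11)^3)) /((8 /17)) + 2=13225 /5324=2.48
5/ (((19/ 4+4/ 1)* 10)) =2/ 35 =0.06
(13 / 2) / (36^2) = 13 / 2592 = 0.01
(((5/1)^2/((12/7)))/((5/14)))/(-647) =-245/3882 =-0.06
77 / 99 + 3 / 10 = 1.08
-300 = -300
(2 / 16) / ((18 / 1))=1 / 144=0.01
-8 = -8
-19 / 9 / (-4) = 19 / 36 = 0.53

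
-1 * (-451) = 451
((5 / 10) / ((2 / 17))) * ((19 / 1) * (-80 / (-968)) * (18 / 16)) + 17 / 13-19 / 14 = 1313973 / 176176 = 7.46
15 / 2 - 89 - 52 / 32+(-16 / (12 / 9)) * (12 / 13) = -9797 / 104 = -94.20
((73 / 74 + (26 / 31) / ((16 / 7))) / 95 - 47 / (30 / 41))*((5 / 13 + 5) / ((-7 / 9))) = 503829561 / 1133236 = 444.59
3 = 3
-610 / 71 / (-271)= 610 / 19241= 0.03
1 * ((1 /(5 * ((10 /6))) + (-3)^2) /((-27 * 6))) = -38 /675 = -0.06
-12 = -12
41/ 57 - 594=-33817/ 57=-593.28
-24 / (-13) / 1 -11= -9.15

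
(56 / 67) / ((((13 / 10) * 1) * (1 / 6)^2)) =20160 / 871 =23.15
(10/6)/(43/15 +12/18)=25/53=0.47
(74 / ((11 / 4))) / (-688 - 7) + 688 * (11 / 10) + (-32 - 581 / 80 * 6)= 41661353 / 61160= 681.19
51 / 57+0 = 0.89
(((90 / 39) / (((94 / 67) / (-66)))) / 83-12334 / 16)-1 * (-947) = 70923977 / 405704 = 174.82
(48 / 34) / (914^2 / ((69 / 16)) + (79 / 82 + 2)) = 135792 / 18632957423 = 0.00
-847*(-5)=4235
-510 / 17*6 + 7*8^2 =268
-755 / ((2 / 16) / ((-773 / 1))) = 4668920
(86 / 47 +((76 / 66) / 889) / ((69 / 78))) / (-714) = -29037511 / 11321647029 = -0.00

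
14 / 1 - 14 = 0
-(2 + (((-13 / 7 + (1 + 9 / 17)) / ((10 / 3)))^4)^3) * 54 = -435469052620236599601118898155453692747 / 4032120857593138312794480500000000000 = -108.00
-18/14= -9/7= -1.29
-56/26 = -28/13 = -2.15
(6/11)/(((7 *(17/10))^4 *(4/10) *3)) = 50000/2205873131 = 0.00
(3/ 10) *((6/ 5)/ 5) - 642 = -80241/ 125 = -641.93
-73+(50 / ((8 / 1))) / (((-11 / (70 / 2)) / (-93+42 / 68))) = 2639167 / 1496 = 1764.15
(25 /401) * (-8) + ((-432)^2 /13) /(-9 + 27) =4154968 /5213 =797.04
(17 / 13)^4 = 2.92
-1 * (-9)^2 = -81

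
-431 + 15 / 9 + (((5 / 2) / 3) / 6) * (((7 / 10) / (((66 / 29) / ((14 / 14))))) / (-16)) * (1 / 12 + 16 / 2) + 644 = 195838741 / 912384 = 214.65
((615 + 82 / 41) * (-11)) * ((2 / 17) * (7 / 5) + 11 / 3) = -6630899 / 255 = -26003.53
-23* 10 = -230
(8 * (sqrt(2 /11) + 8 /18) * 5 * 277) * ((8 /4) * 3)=66480 * sqrt(22) /11 + 88640 /3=57893.83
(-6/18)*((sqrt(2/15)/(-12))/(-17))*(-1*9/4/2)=sqrt(30)/8160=0.00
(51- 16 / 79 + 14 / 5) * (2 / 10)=21171 / 1975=10.72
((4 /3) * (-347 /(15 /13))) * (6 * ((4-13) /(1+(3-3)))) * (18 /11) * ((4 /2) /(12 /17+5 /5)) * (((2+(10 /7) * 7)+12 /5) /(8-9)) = -598187.45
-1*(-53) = 53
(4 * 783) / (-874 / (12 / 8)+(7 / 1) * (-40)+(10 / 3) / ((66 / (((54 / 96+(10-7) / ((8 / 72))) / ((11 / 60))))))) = -4547664 / 1241567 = -3.66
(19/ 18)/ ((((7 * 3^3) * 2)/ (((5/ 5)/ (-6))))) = -19/ 40824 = -0.00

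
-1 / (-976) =1 / 976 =0.00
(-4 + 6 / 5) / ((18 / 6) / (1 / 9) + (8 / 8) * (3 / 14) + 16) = -196 / 3025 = -0.06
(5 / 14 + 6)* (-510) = -22695 / 7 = -3242.14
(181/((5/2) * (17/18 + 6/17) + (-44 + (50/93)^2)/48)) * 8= 2554845408/4116017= 620.71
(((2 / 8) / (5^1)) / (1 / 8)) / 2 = 1 / 5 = 0.20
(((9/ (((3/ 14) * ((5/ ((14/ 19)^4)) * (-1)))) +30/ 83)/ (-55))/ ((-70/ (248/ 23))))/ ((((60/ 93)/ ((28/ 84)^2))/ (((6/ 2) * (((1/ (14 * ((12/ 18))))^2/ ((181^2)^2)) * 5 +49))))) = -755284895029470975737611/ 5037226056640169307685000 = -0.15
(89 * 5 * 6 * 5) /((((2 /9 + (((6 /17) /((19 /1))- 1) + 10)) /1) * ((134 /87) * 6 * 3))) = 187574175 /3599642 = 52.11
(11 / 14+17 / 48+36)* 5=62395 / 336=185.70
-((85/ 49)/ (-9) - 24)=10669/ 441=24.19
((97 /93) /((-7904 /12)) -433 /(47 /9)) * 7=-1671034337 /2879032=-580.42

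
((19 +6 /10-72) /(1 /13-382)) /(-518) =-1703 /6429675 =-0.00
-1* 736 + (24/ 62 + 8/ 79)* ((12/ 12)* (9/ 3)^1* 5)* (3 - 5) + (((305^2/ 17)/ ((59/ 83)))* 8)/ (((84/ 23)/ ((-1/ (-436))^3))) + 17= -1568295174423808379/ 2137659282570336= -733.65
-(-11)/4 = 11/4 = 2.75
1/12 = 0.08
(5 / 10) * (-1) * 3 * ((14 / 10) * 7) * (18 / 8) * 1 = -1323 / 40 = -33.08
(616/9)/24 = 77/27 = 2.85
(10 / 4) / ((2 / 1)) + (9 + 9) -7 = 49 / 4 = 12.25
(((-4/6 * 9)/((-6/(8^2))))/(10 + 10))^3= 4096/125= 32.77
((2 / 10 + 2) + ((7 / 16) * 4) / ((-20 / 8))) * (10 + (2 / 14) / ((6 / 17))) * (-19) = -296.54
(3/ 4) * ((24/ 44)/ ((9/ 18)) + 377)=12477/ 44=283.57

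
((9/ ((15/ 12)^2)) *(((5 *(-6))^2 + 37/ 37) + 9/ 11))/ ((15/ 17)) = 1618944/ 275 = 5887.07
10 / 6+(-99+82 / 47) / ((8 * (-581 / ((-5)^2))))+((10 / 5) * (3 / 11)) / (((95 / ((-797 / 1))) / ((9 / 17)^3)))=726183869603 / 480673574040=1.51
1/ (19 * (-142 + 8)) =-1/ 2546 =-0.00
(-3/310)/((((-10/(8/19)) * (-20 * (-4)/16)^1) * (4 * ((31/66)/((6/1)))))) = 594/2282375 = 0.00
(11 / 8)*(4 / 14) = 11 / 28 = 0.39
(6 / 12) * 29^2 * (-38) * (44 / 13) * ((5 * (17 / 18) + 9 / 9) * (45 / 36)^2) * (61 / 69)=-27608915675 / 64584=-427488.48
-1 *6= -6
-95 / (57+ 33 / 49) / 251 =-4655 / 709326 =-0.01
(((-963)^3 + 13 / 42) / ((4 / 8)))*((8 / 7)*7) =-14288901547.05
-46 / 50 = -23 / 25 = -0.92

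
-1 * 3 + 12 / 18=-7 / 3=-2.33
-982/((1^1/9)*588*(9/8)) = -1964/147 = -13.36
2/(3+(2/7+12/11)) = 154/337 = 0.46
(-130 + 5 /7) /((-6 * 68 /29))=26245 /2856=9.19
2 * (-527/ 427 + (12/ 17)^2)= -181630/ 123403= -1.47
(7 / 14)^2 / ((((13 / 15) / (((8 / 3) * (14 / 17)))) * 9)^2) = 78400 / 3956121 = 0.02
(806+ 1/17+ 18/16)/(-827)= -109777/112472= -0.98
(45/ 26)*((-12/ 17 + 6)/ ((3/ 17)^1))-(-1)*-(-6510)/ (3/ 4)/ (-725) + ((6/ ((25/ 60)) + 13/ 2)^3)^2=31420947353720857/ 377000000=83344687.94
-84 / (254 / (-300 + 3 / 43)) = 541674 / 5461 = 99.19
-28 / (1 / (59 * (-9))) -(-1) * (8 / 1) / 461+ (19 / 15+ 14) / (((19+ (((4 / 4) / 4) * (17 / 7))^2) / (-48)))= 519077536764 / 35001425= 14830.18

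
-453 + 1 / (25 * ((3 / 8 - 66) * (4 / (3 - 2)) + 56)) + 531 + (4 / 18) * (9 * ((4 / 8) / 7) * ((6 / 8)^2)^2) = 206288563 / 2643200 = 78.05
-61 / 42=-1.45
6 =6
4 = 4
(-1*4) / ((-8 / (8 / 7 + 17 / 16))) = 247 / 224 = 1.10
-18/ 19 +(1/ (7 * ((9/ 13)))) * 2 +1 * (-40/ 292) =-58690/ 87381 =-0.67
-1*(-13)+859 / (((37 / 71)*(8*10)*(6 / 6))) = 99469 / 2960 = 33.60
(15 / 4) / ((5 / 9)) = 27 / 4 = 6.75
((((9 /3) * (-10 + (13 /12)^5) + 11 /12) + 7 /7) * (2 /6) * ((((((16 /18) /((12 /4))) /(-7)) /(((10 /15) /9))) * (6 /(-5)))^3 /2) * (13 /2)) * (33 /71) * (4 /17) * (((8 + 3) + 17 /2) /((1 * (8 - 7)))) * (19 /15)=-69160319371 /3105007500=-22.27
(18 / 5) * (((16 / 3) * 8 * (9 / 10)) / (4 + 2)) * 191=110016 / 25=4400.64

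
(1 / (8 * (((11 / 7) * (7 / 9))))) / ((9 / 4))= 1 / 22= 0.05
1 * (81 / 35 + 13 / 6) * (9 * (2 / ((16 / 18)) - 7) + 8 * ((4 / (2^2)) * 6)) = 941 / 40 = 23.52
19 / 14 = 1.36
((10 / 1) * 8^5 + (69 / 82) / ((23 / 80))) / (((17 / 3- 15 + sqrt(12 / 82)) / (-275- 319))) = 7182351000 * sqrt(246) / 131569 + 67035276000 / 3209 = 21745981.88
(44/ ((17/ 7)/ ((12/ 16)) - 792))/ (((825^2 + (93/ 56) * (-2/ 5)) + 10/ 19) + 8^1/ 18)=-0.00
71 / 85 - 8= -609 / 85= -7.16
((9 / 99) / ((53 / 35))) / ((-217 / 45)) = -0.01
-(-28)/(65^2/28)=784/4225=0.19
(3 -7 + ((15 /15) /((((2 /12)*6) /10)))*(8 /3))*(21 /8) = 119 /2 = 59.50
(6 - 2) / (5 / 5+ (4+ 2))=4 / 7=0.57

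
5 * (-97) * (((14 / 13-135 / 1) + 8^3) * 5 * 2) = -23837750 / 13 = -1833673.08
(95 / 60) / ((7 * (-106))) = -19 / 8904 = -0.00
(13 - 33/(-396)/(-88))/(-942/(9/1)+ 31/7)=-96089/740960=-0.13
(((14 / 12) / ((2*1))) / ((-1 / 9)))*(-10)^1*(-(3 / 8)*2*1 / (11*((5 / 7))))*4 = -441 / 22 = -20.05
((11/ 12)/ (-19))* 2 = -11/ 114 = -0.10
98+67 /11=1145 /11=104.09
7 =7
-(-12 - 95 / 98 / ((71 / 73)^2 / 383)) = 199823881 / 494018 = 404.49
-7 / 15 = -0.47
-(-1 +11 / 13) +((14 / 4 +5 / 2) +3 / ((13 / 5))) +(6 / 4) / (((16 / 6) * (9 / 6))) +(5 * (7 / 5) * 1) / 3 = 3125 / 312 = 10.02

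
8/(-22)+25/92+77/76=8857/9614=0.92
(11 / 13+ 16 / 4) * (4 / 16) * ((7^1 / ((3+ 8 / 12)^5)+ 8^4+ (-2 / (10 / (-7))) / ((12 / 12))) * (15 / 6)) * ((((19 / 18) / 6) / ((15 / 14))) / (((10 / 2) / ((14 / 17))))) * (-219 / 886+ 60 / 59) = 2827589670919041 / 10944413966200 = 258.36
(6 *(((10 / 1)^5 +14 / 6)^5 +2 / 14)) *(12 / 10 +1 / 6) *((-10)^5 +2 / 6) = -29892387571108754611641809490895204 / 3645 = -8200929374789781786458658000000.00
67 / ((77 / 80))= 5360 / 77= 69.61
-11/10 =-1.10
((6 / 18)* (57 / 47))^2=361 / 2209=0.16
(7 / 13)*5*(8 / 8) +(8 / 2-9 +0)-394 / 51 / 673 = -1034812 / 446199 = -2.32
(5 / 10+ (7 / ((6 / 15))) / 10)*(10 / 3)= 15 / 2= 7.50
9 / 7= 1.29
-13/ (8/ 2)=-13/ 4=-3.25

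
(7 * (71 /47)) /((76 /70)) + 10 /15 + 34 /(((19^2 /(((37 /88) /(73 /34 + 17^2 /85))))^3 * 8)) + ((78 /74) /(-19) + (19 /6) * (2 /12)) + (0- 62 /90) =10718871880750436096381511367 /1051929902045728180464802560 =10.19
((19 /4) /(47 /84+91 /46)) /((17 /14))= 128478 /83351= 1.54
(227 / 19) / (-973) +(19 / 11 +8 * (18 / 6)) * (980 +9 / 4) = 20555814721 / 813428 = 25270.60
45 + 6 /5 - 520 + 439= -174 /5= -34.80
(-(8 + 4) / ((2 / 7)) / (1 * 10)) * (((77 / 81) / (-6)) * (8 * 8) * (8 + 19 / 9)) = 1569568 / 3645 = 430.61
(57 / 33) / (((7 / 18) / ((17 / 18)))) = 323 / 77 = 4.19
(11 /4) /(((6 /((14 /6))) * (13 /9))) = 77 /104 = 0.74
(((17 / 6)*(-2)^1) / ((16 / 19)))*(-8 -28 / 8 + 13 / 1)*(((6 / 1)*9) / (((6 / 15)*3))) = -454.22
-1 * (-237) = 237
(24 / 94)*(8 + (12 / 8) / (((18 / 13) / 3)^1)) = 135 / 47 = 2.87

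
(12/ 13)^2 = 144/ 169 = 0.85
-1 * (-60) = 60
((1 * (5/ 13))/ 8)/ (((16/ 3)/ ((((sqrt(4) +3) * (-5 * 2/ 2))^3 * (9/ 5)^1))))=-421875/ 1664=-253.53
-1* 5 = -5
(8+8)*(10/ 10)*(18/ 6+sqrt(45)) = 48+48*sqrt(5) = 155.33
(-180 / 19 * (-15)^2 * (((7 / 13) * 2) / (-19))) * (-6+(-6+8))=-2268000 / 4693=-483.27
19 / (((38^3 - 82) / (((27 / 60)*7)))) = 0.00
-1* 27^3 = -19683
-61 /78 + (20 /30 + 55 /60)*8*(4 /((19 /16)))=1089 /26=41.88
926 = 926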